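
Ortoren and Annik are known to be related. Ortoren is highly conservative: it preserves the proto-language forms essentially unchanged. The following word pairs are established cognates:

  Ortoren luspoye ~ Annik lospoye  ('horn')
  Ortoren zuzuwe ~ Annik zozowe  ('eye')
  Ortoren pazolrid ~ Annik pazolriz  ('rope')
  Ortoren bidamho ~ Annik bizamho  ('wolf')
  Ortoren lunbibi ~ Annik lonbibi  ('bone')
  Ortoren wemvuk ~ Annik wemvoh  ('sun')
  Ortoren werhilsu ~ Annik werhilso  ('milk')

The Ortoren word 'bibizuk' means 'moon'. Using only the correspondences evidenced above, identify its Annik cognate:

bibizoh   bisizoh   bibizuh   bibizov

bibizoh

luspoye ~ lospoye, zuzuwe ~ zozowe — Ortoren u corresponds to Annik o after a consonant, before a consonant other than r, m, n, p, b, f, v.
wemvuk ~ wemvoh — Ortoren k corresponds to Annik h word-finally.
Applying these to Ortoren 'bibizuk':
  bibizuk → bibizok   (u→o after a consonant, before a consonant other than r, m, n, p, b, f, v)
  bibizok → bibizoh   (k→h word-finally)
So the Annik cognate is 'bibizoh'.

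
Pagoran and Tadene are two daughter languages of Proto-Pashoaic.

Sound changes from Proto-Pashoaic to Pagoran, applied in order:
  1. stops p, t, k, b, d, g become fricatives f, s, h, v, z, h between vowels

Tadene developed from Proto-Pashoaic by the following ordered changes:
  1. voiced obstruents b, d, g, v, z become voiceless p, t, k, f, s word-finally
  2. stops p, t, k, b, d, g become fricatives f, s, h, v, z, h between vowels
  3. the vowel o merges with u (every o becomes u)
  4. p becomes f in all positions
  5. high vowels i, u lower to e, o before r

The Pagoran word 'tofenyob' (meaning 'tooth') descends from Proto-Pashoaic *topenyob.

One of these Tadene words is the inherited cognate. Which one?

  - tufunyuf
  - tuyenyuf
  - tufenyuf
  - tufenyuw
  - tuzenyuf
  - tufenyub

tufenyuf

Tadene: start from *topenyob.
  rule 1 (final devoicing): topenyob → topenyop
  rule 2 (intervocalic lenition): topenyop → tofenyop
  rule 3 (vowel merger): tofenyop → tufenyup
  rule 4 (unconditioned shift): tufenyup → tufenyuf
  rule 5: no change — tufenyuf
  ⇒ Tadene tufenyuf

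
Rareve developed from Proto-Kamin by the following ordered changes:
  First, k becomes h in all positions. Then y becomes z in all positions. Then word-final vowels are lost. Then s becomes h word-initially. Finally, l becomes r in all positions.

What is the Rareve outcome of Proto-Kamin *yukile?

zuhir

Rareve: *yukile > yuhile > zuhile > zuhil > zuhir  (by unconditioned shift, unconditioned shift, apocope, unconditioned shift)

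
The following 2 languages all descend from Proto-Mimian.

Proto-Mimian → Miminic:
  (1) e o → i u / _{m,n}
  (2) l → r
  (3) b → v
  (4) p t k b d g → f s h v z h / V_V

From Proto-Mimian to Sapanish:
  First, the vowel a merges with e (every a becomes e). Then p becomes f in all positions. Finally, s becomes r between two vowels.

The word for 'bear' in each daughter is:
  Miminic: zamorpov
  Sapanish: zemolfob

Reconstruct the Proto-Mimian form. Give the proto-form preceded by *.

Position 6: Miminic has p, Sapanish has f. Miminic preserves p here (none of its changes turn any other segment into p), so the proto-segment is *p.
Position 8: Miminic has v, Sapanish has b. Sapanish preserves b here (none of its changes turn any other segment into b), so the proto-segment is *b.
Continuing position by position gives *zamolpob; check it forward:
Miminic: *zamolpob
  zamolpob (rule 1 does not apply)
  zamolpob → zamorpob   [unconditioned shift]
  zamorpob → zamorpov   [unconditioned shift]
  zamorpov (rule 4 does not apply)
  giving Miminic zamorpov.
Sapanish: start from *zamolpob.
  rule 1 (vowel merger): zamolpob → zemolpob
  rule 2 (unconditioned shift): zemolpob → zemolfob
  rule 3: no change — zemolfob
  ⇒ Sapanish zemolfob
*zamolpob is the unique common source.

*zamolpob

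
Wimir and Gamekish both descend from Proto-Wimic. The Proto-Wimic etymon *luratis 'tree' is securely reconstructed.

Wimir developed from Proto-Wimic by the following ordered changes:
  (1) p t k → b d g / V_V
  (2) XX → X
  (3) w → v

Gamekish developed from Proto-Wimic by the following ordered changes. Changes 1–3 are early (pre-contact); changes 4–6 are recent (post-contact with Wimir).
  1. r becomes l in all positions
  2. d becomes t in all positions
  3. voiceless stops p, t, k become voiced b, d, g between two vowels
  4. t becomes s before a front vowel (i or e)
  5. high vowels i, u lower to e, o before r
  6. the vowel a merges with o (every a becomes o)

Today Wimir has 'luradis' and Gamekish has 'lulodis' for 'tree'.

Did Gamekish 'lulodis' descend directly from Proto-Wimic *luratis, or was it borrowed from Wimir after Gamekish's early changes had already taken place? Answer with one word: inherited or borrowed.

If inherited, *luratis would pass through all of Gamekish's changes:
Gamekish: start from *luratis.
  rule 1 (unconditioned shift): luratis → lulatis
  rule 2: no change — lulatis
  rule 3 (intervocalic voicing): lulatis → luladis
  rule 4: no change — luladis
  rule 5: no change — luladis
  rule 6 (vowel merger): luladis → lulodis
  ⇒ Gamekish lulodis
If borrowed from Wimir 'luradis' after the early changes, it would undergo only the recent ones:
  rule 4 (palatalisation): no change (luradis)
  rule 5 (pre-rhotic lowering): luradis → loradis
  rule 6 (vowel merger): loradis → lorodis
  ⇒ as a loan: lorodis
Gamekish 'lulodis' matches the inherited outcome exactly, so it is an inherited cognate, not a loan.

inherited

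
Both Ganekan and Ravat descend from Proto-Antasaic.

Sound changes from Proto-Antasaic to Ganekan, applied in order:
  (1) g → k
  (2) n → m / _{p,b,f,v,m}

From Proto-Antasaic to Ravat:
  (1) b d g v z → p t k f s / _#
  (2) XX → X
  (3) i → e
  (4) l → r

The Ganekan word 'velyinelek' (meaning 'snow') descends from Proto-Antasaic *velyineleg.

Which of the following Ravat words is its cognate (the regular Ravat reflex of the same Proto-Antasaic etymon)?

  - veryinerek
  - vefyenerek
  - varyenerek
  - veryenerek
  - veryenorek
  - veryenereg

veryenerek

Ravat: *velyineleg > velyinelek > velyenelek > veryenerek  (by final devoicing, vowel merger, unconditioned shift)
Among the options, 'veryenerek' alone shows every Ravat change applied in order.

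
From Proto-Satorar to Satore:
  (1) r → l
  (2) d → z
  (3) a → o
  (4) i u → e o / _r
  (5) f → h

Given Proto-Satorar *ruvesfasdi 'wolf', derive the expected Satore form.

luveshoszi

Satore: start from *ruvesfasdi.
  rule 1 (unconditioned shift): ruvesfasdi → luvesfasdi
  rule 2 (unconditioned shift): luvesfasdi → luvesfaszi
  rule 3 (vowel merger): luvesfaszi → luvesfoszi
  rule 4: no change — luvesfoszi
  rule 5 (unconditioned shift): luvesfoszi → luveshoszi
  ⇒ Satore luveshoszi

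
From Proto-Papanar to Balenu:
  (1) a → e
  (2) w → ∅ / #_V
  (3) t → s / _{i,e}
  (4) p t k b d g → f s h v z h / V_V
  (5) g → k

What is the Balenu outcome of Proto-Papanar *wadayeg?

ezeyek

Balenu: *wadayeg
  wadayeg → wedeyeg   [vowel merger]
  wedeyeg → edeyeg   [glide loss]
  edeyeg (rule 3 does not apply)
  edeyeg → ezeyeg   [intervocalic lenition]
  ezeyeg → ezeyek   [unconditioned shift]
  giving Balenu ezeyek.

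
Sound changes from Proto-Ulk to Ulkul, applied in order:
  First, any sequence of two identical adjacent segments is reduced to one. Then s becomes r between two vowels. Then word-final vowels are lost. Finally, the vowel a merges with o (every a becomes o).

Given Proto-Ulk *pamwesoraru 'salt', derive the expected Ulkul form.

pomweroror

Ulkul: start from *pamwesoraru.
  rule 1: no change — pamwesoraru
  rule 2 (rhotacism): pamwesoraru → pamweroraru
  rule 3 (apocope): pamweroraru → pamwerorar
  rule 4 (vowel merger): pamwerorar → pomweroror
  ⇒ Ulkul pomweroror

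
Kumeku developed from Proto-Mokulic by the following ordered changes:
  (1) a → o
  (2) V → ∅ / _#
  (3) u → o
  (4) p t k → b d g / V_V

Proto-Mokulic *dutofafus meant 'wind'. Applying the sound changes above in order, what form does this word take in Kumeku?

Kumeku: *dutofafus > dutofofus > dotofofos > dodofofos  (by vowel merger, vowel merger, intervocalic voicing)

dodofofos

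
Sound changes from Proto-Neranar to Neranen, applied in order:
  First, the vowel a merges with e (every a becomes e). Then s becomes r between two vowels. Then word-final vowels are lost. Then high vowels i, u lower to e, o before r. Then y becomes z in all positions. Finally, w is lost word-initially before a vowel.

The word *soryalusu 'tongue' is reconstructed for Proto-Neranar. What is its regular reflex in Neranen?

Neranen: *soryalusu
  soryalusu → soryelusu   [vowel merger]
  soryelusu → soryeluru   [rhotacism]
  soryeluru → soryelur   [apocope]
  soryelur → soryelor   [pre-rhotic lowering]
  soryelor → sorzelor   [unconditioned shift]
  sorzelor (rule 6 does not apply)
  giving Neranen sorzelor.

sorzelor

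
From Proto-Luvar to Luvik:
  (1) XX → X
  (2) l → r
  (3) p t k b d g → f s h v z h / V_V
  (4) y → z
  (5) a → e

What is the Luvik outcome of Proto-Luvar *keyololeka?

kezororehe

Luvik: *keyololeka > keyororeka > keyororeha > kezororeha > kezororehe  (by unconditioned shift, intervocalic lenition, unconditioned shift, vowel merger)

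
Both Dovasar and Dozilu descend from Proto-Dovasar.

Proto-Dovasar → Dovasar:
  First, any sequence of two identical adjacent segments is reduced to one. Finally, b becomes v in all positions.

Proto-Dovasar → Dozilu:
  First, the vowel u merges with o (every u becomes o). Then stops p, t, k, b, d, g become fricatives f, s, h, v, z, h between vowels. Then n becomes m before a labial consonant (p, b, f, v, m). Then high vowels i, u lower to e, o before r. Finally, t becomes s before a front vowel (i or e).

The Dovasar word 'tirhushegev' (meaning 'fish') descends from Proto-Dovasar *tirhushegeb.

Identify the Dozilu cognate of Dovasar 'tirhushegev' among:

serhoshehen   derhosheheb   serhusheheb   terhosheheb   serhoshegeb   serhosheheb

serhosheheb

Dozilu: start from *tirhushegeb.
  rule 1 (vowel merger): tirhushegeb → tirhoshegeb
  rule 2 (intervocalic lenition): tirhoshegeb → tirhosheheb
  rule 3: no change — tirhosheheb
  rule 4 (pre-rhotic lowering): tirhosheheb → terhosheheb
  rule 5 (palatalisation): terhosheheb → serhosheheb
  ⇒ Dozilu serhosheheb
The other candidates each miss or misapply at least one Dozilu change.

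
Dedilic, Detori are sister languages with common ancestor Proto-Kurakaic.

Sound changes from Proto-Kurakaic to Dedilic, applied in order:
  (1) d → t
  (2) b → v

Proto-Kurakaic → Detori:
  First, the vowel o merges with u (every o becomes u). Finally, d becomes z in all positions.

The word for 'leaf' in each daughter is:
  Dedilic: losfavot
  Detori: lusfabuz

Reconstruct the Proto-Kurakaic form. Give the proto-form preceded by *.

Position 2: Dedilic has o, Detori has u. Dedilic preserves o here (none of its changes turn any other segment into o), so the proto-segment is *o.
Position 6: Dedilic has v, Detori has b. Detori preserves b here (none of its changes turn any other segment into b), so the proto-segment is *b.
Position 7: Dedilic has o, Detori has u. Dedilic preserves o here (none of its changes turn any other segment into o), so the proto-segment is *o.
Continuing position by position gives *losfabod; check it forward:
Dedilic: *losfabod > losfabot > losfavot  (by unconditioned shift, unconditioned shift)
Detori: start from *losfabod.
  rule 1 (vowel merger): losfabod → lusfabud
  rule 2 (unconditioned shift): lusfabud → lusfabuz
  ⇒ Detori lusfabuz
No other proto-form is consistent with every reflex, so the reconstruction is *losfabod.

*losfabod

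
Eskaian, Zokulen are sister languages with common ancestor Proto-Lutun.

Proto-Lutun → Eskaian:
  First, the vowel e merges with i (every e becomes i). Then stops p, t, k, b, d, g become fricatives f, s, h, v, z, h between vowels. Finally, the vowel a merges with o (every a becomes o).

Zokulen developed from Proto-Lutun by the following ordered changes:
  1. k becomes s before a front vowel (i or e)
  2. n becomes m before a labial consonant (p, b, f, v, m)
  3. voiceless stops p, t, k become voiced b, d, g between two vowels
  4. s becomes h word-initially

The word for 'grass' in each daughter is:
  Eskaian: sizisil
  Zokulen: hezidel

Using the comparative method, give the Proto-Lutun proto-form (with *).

*sezitel

Position 1: Eskaian has s, Zokulen has h. Taking the neighbouring segments as reconstructed: Eskaian s can only go back to *s; Zokulen h could go back to *k or *s or *h — the one source consistent with every daughter is *s.
Position 6: Eskaian has i, Zokulen has e. Zokulen preserves e here (none of its changes turn any other segment into e), so the proto-segment is *e.
This points to *sezitel. Verify forward in each daughter:
Eskaian: start from *sezitel.
  rule 1 (vowel merger): sezitel → sizitil
  rule 2 (intervocalic lenition): sizitil → sizisil
  rule 3: no change — sizisil
  ⇒ Eskaian sizisil
Zokulen: *sezitel
  sezitel (rule 1 does not apply)
  sezitel (rule 2 does not apply)
  sezitel → sezidel   [intervocalic voicing]
  sezidel → hezidel   [debuccalisation]
  giving Zokulen hezidel.
*sezitel is the unique common source.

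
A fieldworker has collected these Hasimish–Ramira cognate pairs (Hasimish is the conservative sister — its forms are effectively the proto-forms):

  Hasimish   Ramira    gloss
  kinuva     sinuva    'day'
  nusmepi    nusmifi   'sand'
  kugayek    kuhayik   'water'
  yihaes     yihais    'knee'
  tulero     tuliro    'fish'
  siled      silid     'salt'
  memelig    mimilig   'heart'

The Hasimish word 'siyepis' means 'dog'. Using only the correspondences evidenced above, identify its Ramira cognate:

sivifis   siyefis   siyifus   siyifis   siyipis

siyifis

nusmepi ~ nusmifi — Hasimish e corresponds to Ramira i after a consonant, before a labial obstruent.
nusmepi ~ nusmifi — Hasimish p corresponds to Ramira f between vowels (before a front vowel).
Applying these to Hasimish 'siyepis':
  siyepis → siyipis   (e→i after a consonant, before a labial obstruent)
  siyipis → siyifis   (p→f between vowels (before a front vowel))
So the Ramira cognate is 'siyifis'.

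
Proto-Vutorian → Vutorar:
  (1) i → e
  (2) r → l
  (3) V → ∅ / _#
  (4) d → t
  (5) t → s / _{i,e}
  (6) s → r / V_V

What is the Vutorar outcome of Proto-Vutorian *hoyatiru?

Vutorar: *hoyatiru
  hoyatiru → hoyateru   [vowel merger]
  hoyateru → hoyatelu   [unconditioned shift]
  hoyatelu → hoyatel   [apocope]
  hoyatel (rule 4 does not apply)
  hoyatel → hoyasel   [palatalisation]
  hoyasel → hoyarel   [rhotacism]
  giving Vutorar hoyarel.

hoyarel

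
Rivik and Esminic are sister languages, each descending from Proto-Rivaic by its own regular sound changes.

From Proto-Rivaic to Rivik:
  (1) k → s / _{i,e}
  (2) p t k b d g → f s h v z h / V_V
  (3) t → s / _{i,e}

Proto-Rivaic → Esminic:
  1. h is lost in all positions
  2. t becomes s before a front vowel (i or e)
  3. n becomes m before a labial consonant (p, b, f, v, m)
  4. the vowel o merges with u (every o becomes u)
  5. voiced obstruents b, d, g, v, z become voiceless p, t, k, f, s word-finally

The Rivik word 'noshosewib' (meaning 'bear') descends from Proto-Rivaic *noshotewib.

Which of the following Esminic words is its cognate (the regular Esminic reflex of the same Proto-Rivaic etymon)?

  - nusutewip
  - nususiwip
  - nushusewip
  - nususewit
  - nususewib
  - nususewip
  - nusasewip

nususewip

Esminic: start from *noshotewib.
  rule 1 (h-loss): noshotewib → nosotewib
  rule 2 (palatalisation): nosotewib → nososewib
  rule 3: no change — nososewib
  rule 4 (vowel merger): nososewib → nususewib
  rule 5 (final devoicing): nususewib → nususewip
  ⇒ Esminic nususewip
Only 'nususewip' matches the regular Esminic development of *noshotewib.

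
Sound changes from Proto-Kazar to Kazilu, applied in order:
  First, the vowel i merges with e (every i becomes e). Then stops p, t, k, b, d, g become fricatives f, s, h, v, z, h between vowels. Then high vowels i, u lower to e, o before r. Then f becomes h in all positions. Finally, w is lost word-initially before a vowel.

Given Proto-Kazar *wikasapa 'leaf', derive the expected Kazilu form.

ehasaha

Kazilu: *wikasapa > wekasapa > wehasafa > wehasaha > ehasaha  (by vowel merger, intervocalic lenition, unconditioned shift, glide loss)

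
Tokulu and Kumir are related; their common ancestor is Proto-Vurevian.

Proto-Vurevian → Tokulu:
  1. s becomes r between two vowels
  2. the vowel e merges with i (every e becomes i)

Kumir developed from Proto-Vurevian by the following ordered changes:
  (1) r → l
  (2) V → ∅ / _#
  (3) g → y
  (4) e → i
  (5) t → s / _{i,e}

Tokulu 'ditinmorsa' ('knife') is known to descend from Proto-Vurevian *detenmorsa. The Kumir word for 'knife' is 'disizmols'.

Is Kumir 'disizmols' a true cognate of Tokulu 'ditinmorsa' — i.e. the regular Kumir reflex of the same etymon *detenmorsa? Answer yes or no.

no

Derive the expected Kumir reflex of *detenmorsa:
Kumir: start from *detenmorsa.
  rule 1 (unconditioned shift): detenmorsa → detenmolsa
  rule 2 (apocope): detenmolsa → detenmols
  rule 3: no change — detenmols
  rule 4 (vowel merger): detenmols → ditinmols
  rule 5 (palatalisation): ditinmols → disinmols
  ⇒ Kumir disinmols
The regular Kumir reflex would be 'disinmols', but the attested form is 'disizmols'. The correspondence is irregular, so they are not cognates (the Kumir form has a different source).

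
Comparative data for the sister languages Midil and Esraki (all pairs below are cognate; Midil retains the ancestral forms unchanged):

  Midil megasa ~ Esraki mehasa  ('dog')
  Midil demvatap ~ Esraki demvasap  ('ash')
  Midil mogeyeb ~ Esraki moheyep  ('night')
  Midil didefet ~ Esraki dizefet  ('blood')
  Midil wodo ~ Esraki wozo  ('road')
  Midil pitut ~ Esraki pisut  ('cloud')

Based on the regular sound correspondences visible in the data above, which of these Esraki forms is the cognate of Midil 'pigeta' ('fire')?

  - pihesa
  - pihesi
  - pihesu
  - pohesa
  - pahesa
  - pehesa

mogeyeb ~ moheyep — Midil g corresponds to Esraki h between vowels (before a front vowel).
demvatap ~ demvasap — Midil t corresponds to Esraki s between vowels (before a back vowel).
Applying these to Midil 'pigeta':
  pigeta → piheta   (g→h between vowels (before a front vowel))
  piheta → pihesa   (t→s between vowels (before a back vowel))
So the Esraki cognate is 'pihesa'.

pihesa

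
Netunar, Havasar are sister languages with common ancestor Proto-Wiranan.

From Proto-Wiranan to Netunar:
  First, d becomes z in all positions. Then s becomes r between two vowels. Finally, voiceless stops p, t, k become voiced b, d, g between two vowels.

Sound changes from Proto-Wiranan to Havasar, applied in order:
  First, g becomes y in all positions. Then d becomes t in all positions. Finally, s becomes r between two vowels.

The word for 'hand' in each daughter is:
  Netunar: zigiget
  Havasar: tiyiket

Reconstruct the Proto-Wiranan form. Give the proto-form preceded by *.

Position 5: Netunar has g, Havasar has k. Havasar preserves k here (none of its changes turn any other segment into k), so the proto-segment is *k.
Position 3: Netunar has g, Havasar has y. Taking the neighbouring segments as reconstructed: Netunar g could go back to *k or *g; Havasar y could go back to *g or *y — the one source consistent with every daughter is *g.
This points to *digiket. Verify forward in each daughter:
Netunar: start from *digiket.
  rule 1 (unconditioned shift): digiket → zigiket
  rule 2: no change — zigiket
  rule 3 (intervocalic voicing): zigiket → zigiget
  ⇒ Netunar zigiget
Havasar: *digiket > diyiket > tiyiket  (by unconditioned shift, unconditioned shift)
No other proto-form is consistent with every reflex, so the reconstruction is *digiket.

*digiket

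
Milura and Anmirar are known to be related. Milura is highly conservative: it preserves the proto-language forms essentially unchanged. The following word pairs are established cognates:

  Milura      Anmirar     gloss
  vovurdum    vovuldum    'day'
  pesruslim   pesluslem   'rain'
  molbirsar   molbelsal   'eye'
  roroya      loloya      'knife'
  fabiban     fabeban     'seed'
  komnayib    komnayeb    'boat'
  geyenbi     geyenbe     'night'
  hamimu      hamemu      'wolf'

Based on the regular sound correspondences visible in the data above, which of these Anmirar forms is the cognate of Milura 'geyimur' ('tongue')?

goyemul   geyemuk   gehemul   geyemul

geyemul

pesruslim ~ pesluslem, hamimu ~ hamemu — Milura i corresponds to Anmirar e after a consonant, before a nasal.
molbirsar ~ molbelsal — Milura r corresponds to Anmirar l word-finally.
Applying these to Milura 'geyimur':
  geyimur → geyemur   (i→e after a consonant, before a nasal)
  geyemur → geyemul   (r→l word-finally)
So the Anmirar cognate is 'geyemul'.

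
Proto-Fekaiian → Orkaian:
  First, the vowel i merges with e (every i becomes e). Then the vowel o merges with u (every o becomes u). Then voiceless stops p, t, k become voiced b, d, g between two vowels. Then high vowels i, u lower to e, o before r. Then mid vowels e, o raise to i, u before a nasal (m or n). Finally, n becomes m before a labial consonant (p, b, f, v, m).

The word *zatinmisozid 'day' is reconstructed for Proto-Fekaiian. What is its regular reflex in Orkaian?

Orkaian: *zatinmisozid
  zatinmisozid → zatenmesozed   [vowel merger]
  zatenmesozed → zatenmesuzed   [vowel merger]
  zatenmesuzed → zadenmesuzed   [intervocalic voicing]
  zadenmesuzed (rule 4 does not apply)
  zadenmesuzed → zadinmesuzed   [pre-nasal raising]
  zadinmesuzed → zadimmesuzed   [nasal place assimilation]
  giving Orkaian zadimmesuzed.

zadimmesuzed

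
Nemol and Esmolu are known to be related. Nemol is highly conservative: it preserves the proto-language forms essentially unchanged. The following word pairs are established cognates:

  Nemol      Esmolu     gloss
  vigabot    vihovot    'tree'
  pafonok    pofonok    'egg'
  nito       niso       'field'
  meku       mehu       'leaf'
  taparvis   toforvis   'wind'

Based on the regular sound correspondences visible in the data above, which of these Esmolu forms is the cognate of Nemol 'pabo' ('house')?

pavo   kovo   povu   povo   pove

vigabot ~ vihovot — Nemol a corresponds to Esmolu o after a consonant, before a labial obstruent.
vigabot ~ vihovot — Nemol b corresponds to Esmolu v between vowels (before a back vowel).
Applying these to Nemol 'pabo':
  pabo → pobo   (a→o after a consonant, before a labial obstruent)
  pobo → povo   (b→v between vowels (before a back vowel))
So the Esmolu cognate is 'povo'.

povo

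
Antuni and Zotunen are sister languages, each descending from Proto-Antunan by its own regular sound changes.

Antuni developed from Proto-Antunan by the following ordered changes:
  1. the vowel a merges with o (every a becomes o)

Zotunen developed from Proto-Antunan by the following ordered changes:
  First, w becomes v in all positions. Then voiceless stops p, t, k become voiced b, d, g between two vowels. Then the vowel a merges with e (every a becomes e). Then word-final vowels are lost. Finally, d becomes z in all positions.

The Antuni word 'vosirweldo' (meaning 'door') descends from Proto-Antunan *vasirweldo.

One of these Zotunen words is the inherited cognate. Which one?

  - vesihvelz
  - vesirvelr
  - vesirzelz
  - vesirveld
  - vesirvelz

vesirvelz

Zotunen: start from *vasirweldo.
  rule 1 (unconditioned shift): vasirweldo → vasirveldo
  rule 2: no change — vasirveldo
  rule 3 (vowel merger): vasirveldo → vesirveldo
  rule 4 (apocope): vesirveldo → vesirveld
  rule 5 (unconditioned shift): vesirveld → vesirvelz
  ⇒ Zotunen vesirvelz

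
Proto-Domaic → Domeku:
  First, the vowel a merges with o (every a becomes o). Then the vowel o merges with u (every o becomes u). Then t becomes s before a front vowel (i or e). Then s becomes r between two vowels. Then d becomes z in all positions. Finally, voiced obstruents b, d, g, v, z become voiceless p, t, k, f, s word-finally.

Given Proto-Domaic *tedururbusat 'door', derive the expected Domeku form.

sezururburut

Domeku: *tedururbusat > tedururbusot > tedururbusut > sedururbusut > sedururburut > sezururburut  (by vowel merger, vowel merger, palatalisation, rhotacism, unconditioned shift)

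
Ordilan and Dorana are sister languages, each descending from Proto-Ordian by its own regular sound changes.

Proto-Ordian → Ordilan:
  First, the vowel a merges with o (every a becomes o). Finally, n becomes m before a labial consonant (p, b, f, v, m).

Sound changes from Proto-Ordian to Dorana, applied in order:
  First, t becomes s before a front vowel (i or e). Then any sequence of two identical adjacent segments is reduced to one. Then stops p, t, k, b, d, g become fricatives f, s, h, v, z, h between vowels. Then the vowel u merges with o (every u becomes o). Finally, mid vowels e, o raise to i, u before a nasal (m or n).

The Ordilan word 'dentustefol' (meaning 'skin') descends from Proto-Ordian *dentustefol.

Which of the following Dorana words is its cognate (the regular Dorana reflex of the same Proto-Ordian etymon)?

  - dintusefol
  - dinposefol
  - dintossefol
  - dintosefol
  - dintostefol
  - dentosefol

dintosefol

Dorana: start from *dentustefol.
  rule 1 (palatalisation): dentustefol → dentussefol
  rule 2 (degemination): dentussefol → dentusefol
  rule 3: no change — dentusefol
  rule 4 (vowel merger): dentusefol → dentosefol
  rule 5 (pre-nasal raising): dentosefol → dintosefol
  ⇒ Dorana dintosefol
The other candidates each miss or misapply at least one Dorana change.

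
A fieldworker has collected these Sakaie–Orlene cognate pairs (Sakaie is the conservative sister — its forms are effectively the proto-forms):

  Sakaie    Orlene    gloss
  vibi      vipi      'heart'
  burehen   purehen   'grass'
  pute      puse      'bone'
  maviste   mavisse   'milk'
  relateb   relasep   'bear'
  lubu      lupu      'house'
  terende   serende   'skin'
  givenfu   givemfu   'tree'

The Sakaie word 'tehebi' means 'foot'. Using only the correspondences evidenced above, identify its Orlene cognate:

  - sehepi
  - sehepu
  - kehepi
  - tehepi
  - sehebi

terende ~ serende — Sakaie t corresponds to Orlene s word-initially before a front vowel.
vibi ~ vipi — Sakaie b corresponds to Orlene p between vowels (before a front vowel).
Applying these to Sakaie 'tehebi':
  tehebi → sehebi   (t→s word-initially before a front vowel)
  sehebi → sehepi   (b→p between vowels (before a front vowel))
So the Orlene cognate is 'sehepi'.

sehepi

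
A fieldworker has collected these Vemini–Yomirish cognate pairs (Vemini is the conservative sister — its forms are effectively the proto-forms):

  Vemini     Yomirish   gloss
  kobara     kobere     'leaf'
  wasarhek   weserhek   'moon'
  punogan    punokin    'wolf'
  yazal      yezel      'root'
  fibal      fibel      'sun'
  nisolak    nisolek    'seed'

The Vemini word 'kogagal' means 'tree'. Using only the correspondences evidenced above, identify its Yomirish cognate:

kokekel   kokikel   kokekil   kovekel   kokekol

punogan ~ punokin — Vemini g corresponds to Yomirish k between vowels (before a back vowel).
wasarhek ~ weserhek, yazal ~ yezel — Vemini a corresponds to Yomirish e after a consonant, before a consonant other than r, m, n, p, b, f, v.
Applying these to Vemini 'kogagal':
  kogagal → kokagal   (g→k between vowels (before a back vowel))
  kokagal → kokegal   (a→e after a consonant, before a consonant other than r, m, n, p, b, f, v)
  kokegal → kokekal   (g→k between vowels (before a back vowel))
  kokekal → kokekel   (a→e after a consonant, before a consonant other than r, m, n, p, b, f, v)
So the Yomirish cognate is 'kokekel'.

kokekel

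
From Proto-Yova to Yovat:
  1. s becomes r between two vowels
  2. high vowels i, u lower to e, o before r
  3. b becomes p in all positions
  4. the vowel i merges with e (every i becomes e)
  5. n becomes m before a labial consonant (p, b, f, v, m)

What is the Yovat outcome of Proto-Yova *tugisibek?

tugerepek

Yovat: start from *tugisibek.
  rule 1 (rhotacism): tugisibek → tugiribek
  rule 2 (pre-rhotic lowering): tugiribek → tugeribek
  rule 3 (unconditioned shift): tugeribek → tugeripek
  rule 4 (vowel merger): tugeripek → tugerepek
  rule 5: no change — tugerepek
  ⇒ Yovat tugerepek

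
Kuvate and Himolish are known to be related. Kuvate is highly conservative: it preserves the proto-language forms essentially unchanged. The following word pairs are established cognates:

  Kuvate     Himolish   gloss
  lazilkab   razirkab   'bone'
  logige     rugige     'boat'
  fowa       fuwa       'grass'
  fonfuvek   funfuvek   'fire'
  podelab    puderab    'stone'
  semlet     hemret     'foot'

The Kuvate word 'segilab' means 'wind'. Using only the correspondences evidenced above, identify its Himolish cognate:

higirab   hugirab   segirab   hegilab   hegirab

semlet ~ hemret — Kuvate s corresponds to Himolish h word-initially before a front vowel.
podelab ~ puderab — Kuvate l corresponds to Himolish r between vowels (before a back vowel).
Applying these to Kuvate 'segilab':
  segilab → hegilab   (s→h word-initially before a front vowel)
  hegilab → hegirab   (l→r between vowels (before a back vowel))
So the Himolish cognate is 'hegirab'.

hegirab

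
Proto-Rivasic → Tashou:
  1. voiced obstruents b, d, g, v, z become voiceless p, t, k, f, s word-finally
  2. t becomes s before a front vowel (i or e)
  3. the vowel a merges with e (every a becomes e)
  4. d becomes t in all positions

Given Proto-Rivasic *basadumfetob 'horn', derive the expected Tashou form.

besetumfetop

Tashou: start from *basadumfetob.
  rule 1 (final devoicing): basadumfetob → basadumfetop
  rule 2: no change — basadumfetop
  rule 3 (vowel merger): basadumfetop → besedumfetop
  rule 4 (unconditioned shift): besedumfetop → besetumfetop
  ⇒ Tashou besetumfetop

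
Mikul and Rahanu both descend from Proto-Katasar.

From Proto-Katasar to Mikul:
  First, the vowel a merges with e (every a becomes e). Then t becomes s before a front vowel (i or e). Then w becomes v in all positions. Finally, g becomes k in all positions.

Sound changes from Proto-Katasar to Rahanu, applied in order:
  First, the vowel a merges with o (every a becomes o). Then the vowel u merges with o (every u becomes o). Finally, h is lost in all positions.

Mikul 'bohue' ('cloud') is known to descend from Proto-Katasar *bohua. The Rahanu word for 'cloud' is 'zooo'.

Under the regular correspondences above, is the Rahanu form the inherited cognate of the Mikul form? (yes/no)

Derive the expected Rahanu reflex of *bohua:
Rahanu: *bohua
  bohua → bohuo   [vowel merger]
  bohuo → bohoo   [vowel merger]
  bohoo → booo   [h-loss]
  giving Rahanu booo.
The regular Rahanu reflex would be 'booo', but the attested form is 'zooo'. The correspondence is irregular, so they are not cognates (the Rahanu form has a different source).

no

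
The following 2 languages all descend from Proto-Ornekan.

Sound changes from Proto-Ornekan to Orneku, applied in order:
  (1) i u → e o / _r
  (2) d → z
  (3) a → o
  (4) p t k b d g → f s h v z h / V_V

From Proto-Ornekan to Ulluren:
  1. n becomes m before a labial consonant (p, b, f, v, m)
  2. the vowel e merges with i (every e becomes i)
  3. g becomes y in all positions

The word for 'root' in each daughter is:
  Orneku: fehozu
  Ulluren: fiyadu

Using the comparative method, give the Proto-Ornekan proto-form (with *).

Position 3: Orneku has h, Ulluren has y. Taking the neighbouring segments as reconstructed: Orneku h could go back to *k or *g or *h; Ulluren y could go back to *g or *y — the one source consistent with every daughter is *g.
Position 2: Orneku has e, Ulluren has i. Taking the neighbouring segments as reconstructed: Orneku e can only go back to *e; Ulluren i could go back to *e or *i — the one source consistent with every daughter is *e.
Position 5: Orneku has z, Ulluren has d. Ulluren preserves d here (none of its changes turn any other segment into d), so the proto-segment is *d.
Verify the candidate proto-form against each daughter:
Orneku: start from *fegadu.
  rule 1: no change — fegadu
  rule 2 (unconditioned shift): fegadu → fegazu
  rule 3 (vowel merger): fegazu → fegozu
  rule 4 (intervocalic lenition): fegozu → fehozu
  ⇒ Orneku fehozu
Ulluren: *fegadu > figadu > fiyadu  (by vowel merger, unconditioned shift)
*fegadu is the unique common source.

*fegadu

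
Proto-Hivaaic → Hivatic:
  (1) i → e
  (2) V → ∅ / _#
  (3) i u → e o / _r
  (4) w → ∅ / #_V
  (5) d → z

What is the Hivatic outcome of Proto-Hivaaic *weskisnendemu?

Hivatic: *weskisnendemu
  weskisnendemu → weskesnendemu   [vowel merger]
  weskesnendemu → weskesnendem   [apocope]
  weskesnendem (rule 3 does not apply)
  weskesnendem → eskesnendem   [glide loss]
  eskesnendem → eskesnenzem   [unconditioned shift]
  giving Hivatic eskesnenzem.

eskesnenzem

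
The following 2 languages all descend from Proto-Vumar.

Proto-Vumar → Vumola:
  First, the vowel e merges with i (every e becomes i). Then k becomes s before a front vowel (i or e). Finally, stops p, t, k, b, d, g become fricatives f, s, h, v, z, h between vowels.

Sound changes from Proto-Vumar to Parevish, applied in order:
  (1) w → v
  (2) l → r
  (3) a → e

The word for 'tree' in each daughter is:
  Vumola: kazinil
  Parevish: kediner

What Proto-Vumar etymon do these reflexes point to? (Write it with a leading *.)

*kadinel

Position 3: Vumola has z, Parevish has d. Parevish preserves d here (none of its changes turn any other segment into d), so the proto-segment is *d.
Position 2: Vumola has a, Parevish has e. Vumola preserves a here (none of its changes turn any other segment into a), so the proto-segment is *a.
Verify the candidate proto-form against each daughter:
Vumola: *kadinel > kadinil > kazinil  (by vowel merger, intervocalic lenition)
Parevish: start from *kadinel.
  rule 1: no change — kadinel
  rule 2 (unconditioned shift): kadinel → kadiner
  rule 3 (vowel merger): kadiner → kediner
  ⇒ Parevish kediner
*kadinel is the unique common source.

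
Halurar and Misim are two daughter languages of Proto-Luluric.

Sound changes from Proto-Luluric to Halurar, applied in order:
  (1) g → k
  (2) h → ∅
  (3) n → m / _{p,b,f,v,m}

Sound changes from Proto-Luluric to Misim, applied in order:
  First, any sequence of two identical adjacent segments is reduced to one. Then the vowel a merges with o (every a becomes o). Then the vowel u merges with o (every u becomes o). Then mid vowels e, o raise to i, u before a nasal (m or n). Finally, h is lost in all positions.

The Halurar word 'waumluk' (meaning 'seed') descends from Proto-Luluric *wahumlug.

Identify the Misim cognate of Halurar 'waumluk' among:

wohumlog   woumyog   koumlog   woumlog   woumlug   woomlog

woumlog

Misim: *wahumlug > wohumlug > wohomlog > wohumlog > woumlog  (by vowel merger, vowel merger, pre-nasal raising, h-loss)
Only 'woumlog' matches the regular Misim development of *wahumlug.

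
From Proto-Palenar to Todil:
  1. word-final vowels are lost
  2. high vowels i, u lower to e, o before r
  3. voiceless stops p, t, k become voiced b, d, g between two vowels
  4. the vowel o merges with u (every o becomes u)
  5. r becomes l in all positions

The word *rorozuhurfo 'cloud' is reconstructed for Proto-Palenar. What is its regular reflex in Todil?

luluzuhulf

Todil: *rorozuhurfo > rorozuhurf > rorozuhorf > ruruzuhurf > luluzuhulf  (by apocope, pre-rhotic lowering, vowel merger, unconditioned shift)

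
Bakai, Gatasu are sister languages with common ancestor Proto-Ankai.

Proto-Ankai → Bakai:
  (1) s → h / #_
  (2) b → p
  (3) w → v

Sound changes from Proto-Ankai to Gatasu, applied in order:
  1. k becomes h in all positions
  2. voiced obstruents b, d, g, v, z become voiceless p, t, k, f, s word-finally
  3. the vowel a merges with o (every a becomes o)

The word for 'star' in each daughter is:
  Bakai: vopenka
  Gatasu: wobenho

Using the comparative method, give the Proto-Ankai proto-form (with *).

Position 6: Bakai has k, Gatasu has h. Bakai preserves k here (none of its changes turn any other segment into k), so the proto-segment is *k.
Position 1: Bakai has v, Gatasu has w. Gatasu preserves w here (none of its changes turn any other segment into w), so the proto-segment is *w.
Position 3: Bakai has p, Gatasu has b. Gatasu preserves b here (none of its changes turn any other segment into b), so the proto-segment is *b.
This points to *wobenka. Verify forward in each daughter:
Bakai: start from *wobenka.
  rule 1: no change — wobenka
  rule 2 (unconditioned shift): wobenka → wopenka
  rule 3 (unconditioned shift): wopenka → vopenka
  ⇒ Bakai vopenka
Gatasu: start from *wobenka.
  rule 1 (unconditioned shift): wobenka → wobenha
  rule 2: no change — wobenha
  rule 3 (vowel merger): wobenha → wobenho
  ⇒ Gatasu wobenho
Only *wobenka yields all of Bakai vopenka, Gatasu wobenho.

*wobenka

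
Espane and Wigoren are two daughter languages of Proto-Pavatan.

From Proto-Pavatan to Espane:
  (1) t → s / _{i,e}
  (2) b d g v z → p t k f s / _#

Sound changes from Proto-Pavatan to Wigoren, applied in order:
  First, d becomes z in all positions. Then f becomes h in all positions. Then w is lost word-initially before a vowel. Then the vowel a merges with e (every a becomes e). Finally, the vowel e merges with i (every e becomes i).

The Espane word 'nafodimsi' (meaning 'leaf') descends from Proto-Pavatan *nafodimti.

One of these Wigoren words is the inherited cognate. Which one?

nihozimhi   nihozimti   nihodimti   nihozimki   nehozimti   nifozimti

nihozimti

Wigoren: *nafodimti > nafozimti > nahozimti > nehozimti > nihozimti  (by unconditioned shift, unconditioned shift, vowel merger, vowel merger)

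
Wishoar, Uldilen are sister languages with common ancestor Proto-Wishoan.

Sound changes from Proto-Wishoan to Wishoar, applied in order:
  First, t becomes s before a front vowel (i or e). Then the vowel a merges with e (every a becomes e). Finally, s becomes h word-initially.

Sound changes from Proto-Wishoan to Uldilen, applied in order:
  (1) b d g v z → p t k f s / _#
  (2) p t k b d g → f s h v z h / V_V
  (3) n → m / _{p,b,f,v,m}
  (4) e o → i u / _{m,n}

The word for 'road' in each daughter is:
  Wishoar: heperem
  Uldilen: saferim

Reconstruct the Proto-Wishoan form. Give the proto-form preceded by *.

Position 1: Wishoar has h, Uldilen has s. Taking the neighbouring segments as reconstructed: Wishoar h could go back to *s or *h; Uldilen s can only go back to *s — the one source consistent with every daughter is *s.
Position 3: Wishoar has p, Uldilen has f. Wishoar preserves p here (none of its changes turn any other segment into p), so the proto-segment is *p.
Position 6: Wishoar has e, Uldilen has i. Taking the neighbouring segments as reconstructed: Wishoar e could go back to *a or *e; Uldilen i could go back to *e or *i — the one source consistent with every daughter is *e.
Continuing position by position gives *saperem; check it forward:
Wishoar: *saperem
  saperem (rule 1 does not apply)
  saperem → seperem   [vowel merger]
  seperem → heperem   [debuccalisation]
  giving Wishoar heperem.
Uldilen: *saperem
  saperem (rule 1 does not apply)
  saperem → saferem   [intervocalic lenition]
  saferem (rule 3 does not apply)
  saferem → saferim   [pre-nasal raising]
  giving Uldilen saferim.
Only *saperem yields all of Wishoar heperem, Uldilen saferim.

*saperem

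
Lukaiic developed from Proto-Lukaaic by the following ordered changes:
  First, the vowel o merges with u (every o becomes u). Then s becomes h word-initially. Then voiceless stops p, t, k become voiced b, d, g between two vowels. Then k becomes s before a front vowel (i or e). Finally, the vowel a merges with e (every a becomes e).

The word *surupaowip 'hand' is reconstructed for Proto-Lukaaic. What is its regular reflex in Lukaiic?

hurubeuwip

Lukaiic: *surupaowip > surupauwip > hurupauwip > hurubauwip > hurubeuwip  (by vowel merger, debuccalisation, intervocalic voicing, vowel merger)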